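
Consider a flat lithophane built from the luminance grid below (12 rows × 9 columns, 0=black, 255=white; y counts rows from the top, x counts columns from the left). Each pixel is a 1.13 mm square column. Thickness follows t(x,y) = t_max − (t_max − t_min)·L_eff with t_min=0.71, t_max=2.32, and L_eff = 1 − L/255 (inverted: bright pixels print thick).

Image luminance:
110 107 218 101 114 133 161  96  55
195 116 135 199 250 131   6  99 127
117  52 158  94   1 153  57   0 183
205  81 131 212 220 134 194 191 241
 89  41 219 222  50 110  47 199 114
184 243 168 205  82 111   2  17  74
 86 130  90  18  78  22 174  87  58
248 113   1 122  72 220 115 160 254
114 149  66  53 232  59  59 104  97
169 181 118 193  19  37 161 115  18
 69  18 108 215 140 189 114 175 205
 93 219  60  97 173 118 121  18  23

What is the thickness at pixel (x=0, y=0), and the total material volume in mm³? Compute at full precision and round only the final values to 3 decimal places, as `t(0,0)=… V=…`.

t(0,0)=1.405 V=203.533

span = t_max - t_min = 2.32 - 0.71 = 1.610
L(0,0) = 110, L_eff = 1 - 110/255 = 0.568627 (inverted)
t(0,0) = 2.32 - 1.610·0.568627 = 1.405
Σt over all 12·9 pixels = 1354867/8500 ≈ 159.3961176
V = pitch²·Σt = 1.13²·1354867/8500 = 203.533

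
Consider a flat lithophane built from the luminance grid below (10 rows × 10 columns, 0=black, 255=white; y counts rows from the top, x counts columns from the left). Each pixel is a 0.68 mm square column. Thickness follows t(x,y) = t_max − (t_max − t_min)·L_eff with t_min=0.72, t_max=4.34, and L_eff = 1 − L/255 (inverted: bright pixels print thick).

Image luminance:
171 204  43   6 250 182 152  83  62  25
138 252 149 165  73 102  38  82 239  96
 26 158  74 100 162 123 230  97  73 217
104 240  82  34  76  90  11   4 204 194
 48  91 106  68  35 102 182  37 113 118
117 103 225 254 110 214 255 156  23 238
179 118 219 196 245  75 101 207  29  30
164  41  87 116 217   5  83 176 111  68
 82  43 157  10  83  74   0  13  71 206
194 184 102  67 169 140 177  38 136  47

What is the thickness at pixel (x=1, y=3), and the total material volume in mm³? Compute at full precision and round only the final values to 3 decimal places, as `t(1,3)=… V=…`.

t(1,3)=4.127 V=111.184

span = t_max - t_min = 4.34 - 0.72 = 3.620
L(1,3) = 240, L_eff = 1 - 240/255 = 0.058824 (inverted)
t(1,3) = 4.34 - 3.620·0.058824 = 4.127
Σt over all 10·10 pixels = 90169/375 ≈ 240.4506667
V = pitch²·Σt = 0.68²·90169/375 = 111.184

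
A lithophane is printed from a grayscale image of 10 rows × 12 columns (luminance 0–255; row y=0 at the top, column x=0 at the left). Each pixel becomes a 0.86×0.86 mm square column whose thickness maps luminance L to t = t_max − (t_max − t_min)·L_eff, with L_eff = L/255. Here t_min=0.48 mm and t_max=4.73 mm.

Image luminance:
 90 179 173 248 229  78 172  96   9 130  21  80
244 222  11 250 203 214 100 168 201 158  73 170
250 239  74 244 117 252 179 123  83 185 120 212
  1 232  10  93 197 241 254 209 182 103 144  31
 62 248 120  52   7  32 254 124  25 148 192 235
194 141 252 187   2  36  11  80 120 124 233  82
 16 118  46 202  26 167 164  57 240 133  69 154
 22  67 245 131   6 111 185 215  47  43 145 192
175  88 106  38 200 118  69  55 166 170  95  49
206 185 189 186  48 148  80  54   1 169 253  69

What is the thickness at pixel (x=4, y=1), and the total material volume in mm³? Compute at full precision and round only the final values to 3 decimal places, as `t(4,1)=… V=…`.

span = t_max - t_min = 4.73 - 0.48 = 4.250
L(4,1) = 203, L_eff = 203/255 = 0.796078
t(4,1) = 4.73 - 4.250·0.796078 = 1.347
Σt over all 10·12 pixels = 18083/60 ≈ 301.3833333
V = pitch²·Σt = 0.86²·18083/60 = 222.903

t(4,1)=1.347 V=222.903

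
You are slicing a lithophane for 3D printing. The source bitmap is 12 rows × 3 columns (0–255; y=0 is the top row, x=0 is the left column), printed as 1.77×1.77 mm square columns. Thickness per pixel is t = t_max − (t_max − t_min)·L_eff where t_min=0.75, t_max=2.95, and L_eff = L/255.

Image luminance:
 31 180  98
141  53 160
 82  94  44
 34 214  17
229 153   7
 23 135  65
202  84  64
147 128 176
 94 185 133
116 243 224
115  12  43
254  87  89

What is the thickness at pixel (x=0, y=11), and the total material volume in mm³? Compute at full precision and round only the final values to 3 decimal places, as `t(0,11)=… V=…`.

span = t_max - t_min = 2.95 - 0.75 = 2.200
L(0,11) = 254, L_eff = 254/255 = 0.996078
t(0,11) = 2.95 - 2.200·0.996078 = 0.759
Σt over all 12·3 pixels = 89689/1275 ≈ 70.3443137
V = pitch²·Σt = 1.77²·89689/1275 = 220.382

t(0,11)=0.759 V=220.382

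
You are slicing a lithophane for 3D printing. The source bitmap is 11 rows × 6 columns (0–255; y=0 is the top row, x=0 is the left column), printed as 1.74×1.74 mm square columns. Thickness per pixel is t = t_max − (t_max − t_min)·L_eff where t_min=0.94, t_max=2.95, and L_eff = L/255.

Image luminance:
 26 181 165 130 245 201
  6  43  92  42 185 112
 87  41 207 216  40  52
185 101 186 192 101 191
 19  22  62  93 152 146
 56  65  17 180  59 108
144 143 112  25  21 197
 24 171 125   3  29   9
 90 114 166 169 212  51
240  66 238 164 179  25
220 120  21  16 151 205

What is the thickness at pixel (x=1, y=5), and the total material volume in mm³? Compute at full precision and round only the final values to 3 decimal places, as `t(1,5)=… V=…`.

span = t_max - t_min = 2.95 - 0.94 = 2.010
L(1,5) = 65, L_eff = 65/255 = 0.254902
t(1,5) = 2.95 - 2.010·0.254902 = 2.438
Σt over all 11·6 pixels = 577699/4250 ≈ 135.9291765
V = pitch²·Σt = 1.74²·577699/4250 = 411.539

t(1,5)=2.438 V=411.539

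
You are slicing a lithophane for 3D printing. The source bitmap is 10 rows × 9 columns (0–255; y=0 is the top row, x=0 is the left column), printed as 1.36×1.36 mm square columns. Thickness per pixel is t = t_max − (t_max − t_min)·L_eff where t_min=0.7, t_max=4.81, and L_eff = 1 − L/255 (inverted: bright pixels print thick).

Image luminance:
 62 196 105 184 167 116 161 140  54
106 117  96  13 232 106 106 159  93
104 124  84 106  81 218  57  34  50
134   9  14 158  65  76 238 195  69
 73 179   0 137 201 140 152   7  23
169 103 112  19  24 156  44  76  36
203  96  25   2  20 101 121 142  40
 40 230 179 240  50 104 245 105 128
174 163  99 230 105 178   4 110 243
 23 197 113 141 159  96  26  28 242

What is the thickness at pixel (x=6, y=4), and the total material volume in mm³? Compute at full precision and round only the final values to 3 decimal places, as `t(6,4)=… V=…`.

t(6,4)=3.150 V=417.081

span = t_max - t_min = 4.81 - 0.7 = 4.110
L(6,4) = 152, L_eff = 1 - 152/255 = 0.403922 (inverted)
t(6,4) = 4.81 - 4.110·0.403922 = 3.150
Σt over all 10·9 pixels = 958367/4250 ≈ 225.4981176
V = pitch²·Σt = 1.36²·958367/4250 = 417.081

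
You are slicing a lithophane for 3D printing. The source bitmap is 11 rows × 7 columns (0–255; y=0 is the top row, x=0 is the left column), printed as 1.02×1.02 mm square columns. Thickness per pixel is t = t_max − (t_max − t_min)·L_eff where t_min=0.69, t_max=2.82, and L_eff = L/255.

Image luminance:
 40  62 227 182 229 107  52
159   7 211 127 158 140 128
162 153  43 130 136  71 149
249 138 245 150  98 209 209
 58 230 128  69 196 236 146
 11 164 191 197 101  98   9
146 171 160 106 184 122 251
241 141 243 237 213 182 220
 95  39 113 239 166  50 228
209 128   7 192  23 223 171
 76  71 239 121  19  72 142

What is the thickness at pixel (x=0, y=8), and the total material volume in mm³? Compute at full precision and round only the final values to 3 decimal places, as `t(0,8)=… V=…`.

t(0,8)=2.026 V=129.927

span = t_max - t_min = 2.82 - 0.69 = 2.130
L(0,8) = 95, L_eff = 95/255 = 0.372549
t(0,8) = 2.82 - 2.130·0.372549 = 2.026
Σt over all 11·7 pixels = 212299/1700 ≈ 124.8817647
V = pitch²·Σt = 1.02²·212299/1700 = 129.927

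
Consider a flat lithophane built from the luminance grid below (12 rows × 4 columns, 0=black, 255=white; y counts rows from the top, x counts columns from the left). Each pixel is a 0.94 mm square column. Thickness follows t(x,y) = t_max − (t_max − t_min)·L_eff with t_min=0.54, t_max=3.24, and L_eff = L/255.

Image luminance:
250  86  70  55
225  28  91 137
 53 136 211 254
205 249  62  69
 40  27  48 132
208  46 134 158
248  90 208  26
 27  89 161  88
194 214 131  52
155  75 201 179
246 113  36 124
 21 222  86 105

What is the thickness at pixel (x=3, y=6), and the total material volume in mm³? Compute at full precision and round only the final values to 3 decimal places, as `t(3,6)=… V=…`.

t(3,6)=2.965 V=80.675

span = t_max - t_min = 3.24 - 0.54 = 2.700
L(3,6) = 26, L_eff = 26/255 = 0.101961
t(3,6) = 3.24 - 2.700·0.101961 = 2.965
Σt over all 12·4 pixels = 77607/850 ≈ 91.3023529
V = pitch²·Σt = 0.94²·77607/850 = 80.675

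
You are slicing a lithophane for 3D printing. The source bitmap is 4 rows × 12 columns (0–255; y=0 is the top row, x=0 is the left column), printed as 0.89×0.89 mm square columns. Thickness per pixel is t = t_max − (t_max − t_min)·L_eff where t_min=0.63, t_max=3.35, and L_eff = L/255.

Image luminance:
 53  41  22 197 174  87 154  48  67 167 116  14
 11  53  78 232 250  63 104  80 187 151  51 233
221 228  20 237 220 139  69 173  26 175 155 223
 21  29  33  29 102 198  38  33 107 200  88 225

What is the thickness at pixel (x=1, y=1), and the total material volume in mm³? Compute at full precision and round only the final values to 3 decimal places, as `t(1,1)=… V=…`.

span = t_max - t_min = 3.35 - 0.63 = 2.720
L(1,1) = 53, L_eff = 53/255 = 0.207843
t(1,1) = 3.35 - 2.720·0.207843 = 2.785
Σt over all 4·12 pixels = 100.832
V = pitch²·Σt = 0.89²·100.832 = 79.869

t(1,1)=2.785 V=79.869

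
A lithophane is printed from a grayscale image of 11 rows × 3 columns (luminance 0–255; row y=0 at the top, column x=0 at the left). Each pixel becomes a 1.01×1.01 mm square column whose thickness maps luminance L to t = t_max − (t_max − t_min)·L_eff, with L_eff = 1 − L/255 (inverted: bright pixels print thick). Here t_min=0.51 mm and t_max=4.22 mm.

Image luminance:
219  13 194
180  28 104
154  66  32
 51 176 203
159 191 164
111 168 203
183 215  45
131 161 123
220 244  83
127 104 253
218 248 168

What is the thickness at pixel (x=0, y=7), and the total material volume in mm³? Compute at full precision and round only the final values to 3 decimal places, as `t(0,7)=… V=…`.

t(0,7)=2.416 V=90.470

span = t_max - t_min = 4.22 - 0.51 = 3.710
L(0,7) = 131, L_eff = 1 - 131/255 = 0.486275 (inverted)
t(0,7) = 4.22 - 3.710·0.486275 = 2.416
Σt over all 11·3 pixels = 1130767/12750 ≈ 88.6876078
V = pitch²·Σt = 1.01²·1130767/12750 = 90.470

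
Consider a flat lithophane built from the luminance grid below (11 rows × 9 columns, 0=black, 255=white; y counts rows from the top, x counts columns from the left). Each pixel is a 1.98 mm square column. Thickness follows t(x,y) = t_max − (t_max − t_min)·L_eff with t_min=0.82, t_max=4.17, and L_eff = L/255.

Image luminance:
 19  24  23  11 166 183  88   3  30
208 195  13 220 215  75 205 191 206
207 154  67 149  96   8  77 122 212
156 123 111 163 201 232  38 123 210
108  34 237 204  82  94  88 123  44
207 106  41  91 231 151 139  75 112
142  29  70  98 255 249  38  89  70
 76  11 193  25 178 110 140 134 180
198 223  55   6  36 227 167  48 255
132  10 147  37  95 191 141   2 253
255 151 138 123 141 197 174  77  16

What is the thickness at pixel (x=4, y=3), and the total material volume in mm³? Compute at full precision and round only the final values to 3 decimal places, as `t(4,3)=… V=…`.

t(4,3)=1.529 V=986.359

span = t_max - t_min = 4.17 - 0.82 = 3.350
L(4,3) = 201, L_eff = 201/255 = 0.788235
t(4,3) = 4.17 - 3.350·0.788235 = 1.529
Σt over all 11·9 pixels = 213857/850 ≈ 251.5964706
V = pitch²·Σt = 1.98²·213857/850 = 986.359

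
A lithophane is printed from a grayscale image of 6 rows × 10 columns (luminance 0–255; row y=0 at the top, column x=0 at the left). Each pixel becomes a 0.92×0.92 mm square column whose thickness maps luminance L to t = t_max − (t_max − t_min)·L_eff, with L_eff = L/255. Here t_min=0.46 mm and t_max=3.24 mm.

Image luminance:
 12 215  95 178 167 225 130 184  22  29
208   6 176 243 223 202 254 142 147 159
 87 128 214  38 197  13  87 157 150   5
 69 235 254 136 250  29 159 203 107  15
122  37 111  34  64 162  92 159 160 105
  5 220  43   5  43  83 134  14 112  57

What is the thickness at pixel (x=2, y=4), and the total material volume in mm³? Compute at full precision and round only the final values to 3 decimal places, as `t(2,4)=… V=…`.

t(2,4)=2.030 V=97.069

span = t_max - t_min = 3.24 - 0.46 = 2.780
L(2,4) = 111, L_eff = 111/255 = 0.435294
t(2,4) = 3.24 - 2.780·0.435294 = 2.030
Σt over all 6·10 pixels = 731116/6375 ≈ 114.6848627
V = pitch²·Σt = 0.92²·731116/6375 = 97.069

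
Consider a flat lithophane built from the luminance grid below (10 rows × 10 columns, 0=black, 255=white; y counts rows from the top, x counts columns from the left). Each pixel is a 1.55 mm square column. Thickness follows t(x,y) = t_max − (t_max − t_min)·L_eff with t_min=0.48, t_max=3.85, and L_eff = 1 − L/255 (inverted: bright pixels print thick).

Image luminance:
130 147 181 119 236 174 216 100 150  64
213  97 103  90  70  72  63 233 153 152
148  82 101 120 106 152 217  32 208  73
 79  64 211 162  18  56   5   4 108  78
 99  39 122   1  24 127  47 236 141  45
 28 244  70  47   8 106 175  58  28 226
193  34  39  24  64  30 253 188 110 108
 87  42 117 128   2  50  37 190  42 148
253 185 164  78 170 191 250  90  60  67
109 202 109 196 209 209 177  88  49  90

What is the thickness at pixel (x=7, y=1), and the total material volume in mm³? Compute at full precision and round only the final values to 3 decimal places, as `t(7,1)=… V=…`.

t(7,1)=3.559 V=480.135

span = t_max - t_min = 3.85 - 0.48 = 3.370
L(7,1) = 233, L_eff = 1 - 233/255 = 0.086275 (inverted)
t(7,1) = 3.85 - 3.370·0.086275 = 3.559
Σt over all 10·10 pixels = 169871/850 ≈ 199.8482353
V = pitch²·Σt = 1.55²·169871/850 = 480.135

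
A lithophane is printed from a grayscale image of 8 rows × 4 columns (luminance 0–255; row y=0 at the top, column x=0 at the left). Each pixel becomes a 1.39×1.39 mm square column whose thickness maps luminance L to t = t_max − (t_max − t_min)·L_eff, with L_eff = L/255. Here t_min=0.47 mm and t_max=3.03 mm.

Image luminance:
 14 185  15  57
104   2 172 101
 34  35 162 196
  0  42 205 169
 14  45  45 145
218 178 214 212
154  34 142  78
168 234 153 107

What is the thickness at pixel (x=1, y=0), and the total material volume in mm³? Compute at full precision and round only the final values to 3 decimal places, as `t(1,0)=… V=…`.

span = t_max - t_min = 3.03 - 0.47 = 2.560
L(1,0) = 185, L_eff = 185/255 = 0.725490
t(1,0) = 3.03 - 2.560·0.725490 = 1.173
Σt over all 8·4 pixels = 385544/6375 ≈ 60.4774902
V = pitch²·Σt = 1.39²·385544/6375 = 116.849

t(1,0)=1.173 V=116.849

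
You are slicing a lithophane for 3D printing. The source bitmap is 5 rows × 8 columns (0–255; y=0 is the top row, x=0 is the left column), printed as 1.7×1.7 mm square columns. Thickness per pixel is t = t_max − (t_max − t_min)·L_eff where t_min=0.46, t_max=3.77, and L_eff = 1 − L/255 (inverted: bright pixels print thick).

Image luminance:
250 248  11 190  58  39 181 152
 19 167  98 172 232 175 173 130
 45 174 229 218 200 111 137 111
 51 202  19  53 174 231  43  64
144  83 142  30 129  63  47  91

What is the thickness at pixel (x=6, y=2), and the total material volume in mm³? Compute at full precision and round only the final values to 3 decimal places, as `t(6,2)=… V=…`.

span = t_max - t_min = 3.77 - 0.46 = 3.310
L(6,2) = 137, L_eff = 1 - 137/255 = 0.462745 (inverted)
t(6,2) = 3.77 - 3.310·0.462745 = 2.238
Σt over all 5·8 pixels = 1076333/12750 ≈ 84.4182745
V = pitch²·Σt = 1.7²·1076333/12750 = 243.969

t(6,2)=2.238 V=243.969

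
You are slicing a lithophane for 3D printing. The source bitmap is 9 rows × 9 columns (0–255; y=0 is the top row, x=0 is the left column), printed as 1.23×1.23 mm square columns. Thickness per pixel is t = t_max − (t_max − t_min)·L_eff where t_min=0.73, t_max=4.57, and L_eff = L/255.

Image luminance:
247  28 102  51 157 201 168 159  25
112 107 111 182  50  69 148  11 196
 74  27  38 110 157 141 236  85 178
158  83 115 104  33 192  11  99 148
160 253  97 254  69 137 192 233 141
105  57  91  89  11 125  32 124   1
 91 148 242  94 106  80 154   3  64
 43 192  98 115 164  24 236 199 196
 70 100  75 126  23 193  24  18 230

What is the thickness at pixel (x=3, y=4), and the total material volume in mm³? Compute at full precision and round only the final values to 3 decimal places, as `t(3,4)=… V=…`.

t(3,4)=0.745 V=346.057

span = t_max - t_min = 4.57 - 0.73 = 3.840
L(3,4) = 254, L_eff = 254/255 = 0.996078
t(3,4) = 4.57 - 3.840·0.996078 = 0.745
Σt over all 9·9 pixels = 1944269/8500 ≈ 228.7375294
V = pitch²·Σt = 1.23²·1944269/8500 = 346.057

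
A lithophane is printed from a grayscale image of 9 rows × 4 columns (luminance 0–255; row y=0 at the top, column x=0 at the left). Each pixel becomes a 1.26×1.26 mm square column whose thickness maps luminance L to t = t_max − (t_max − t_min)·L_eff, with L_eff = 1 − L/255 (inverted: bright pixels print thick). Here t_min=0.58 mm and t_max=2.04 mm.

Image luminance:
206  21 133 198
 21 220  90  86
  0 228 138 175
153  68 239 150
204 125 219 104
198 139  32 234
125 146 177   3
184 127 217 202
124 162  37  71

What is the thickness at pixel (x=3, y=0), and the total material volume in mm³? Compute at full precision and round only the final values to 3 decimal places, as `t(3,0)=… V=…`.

t(3,0)=1.714 V=78.198

span = t_max - t_min = 2.04 - 0.58 = 1.460
L(3,0) = 198, L_eff = 1 - 198/255 = 0.223529 (inverted)
t(3,0) = 2.04 - 1.460·0.223529 = 1.714
Σt over all 9·4 pixels = 104668/2125 ≈ 49.2555294
V = pitch²·Σt = 1.26²·104668/2125 = 78.198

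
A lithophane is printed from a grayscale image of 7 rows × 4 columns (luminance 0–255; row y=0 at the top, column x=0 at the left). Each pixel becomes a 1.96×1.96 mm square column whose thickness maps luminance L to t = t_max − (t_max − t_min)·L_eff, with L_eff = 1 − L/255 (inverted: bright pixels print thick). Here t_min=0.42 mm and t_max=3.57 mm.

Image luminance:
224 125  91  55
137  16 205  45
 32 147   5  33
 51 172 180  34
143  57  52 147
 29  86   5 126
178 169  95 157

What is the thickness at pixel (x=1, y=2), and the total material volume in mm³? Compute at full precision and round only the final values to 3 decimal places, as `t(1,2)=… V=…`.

t(1,2)=2.236 V=177.862

span = t_max - t_min = 3.57 - 0.42 = 3.150
L(1,2) = 147, L_eff = 1 - 147/255 = 0.423529 (inverted)
t(1,2) = 3.57 - 3.150·0.423529 = 2.236
Σt over all 7·4 pixels = 19677/425 ≈ 46.2988235
V = pitch²·Σt = 1.96²·19677/425 = 177.862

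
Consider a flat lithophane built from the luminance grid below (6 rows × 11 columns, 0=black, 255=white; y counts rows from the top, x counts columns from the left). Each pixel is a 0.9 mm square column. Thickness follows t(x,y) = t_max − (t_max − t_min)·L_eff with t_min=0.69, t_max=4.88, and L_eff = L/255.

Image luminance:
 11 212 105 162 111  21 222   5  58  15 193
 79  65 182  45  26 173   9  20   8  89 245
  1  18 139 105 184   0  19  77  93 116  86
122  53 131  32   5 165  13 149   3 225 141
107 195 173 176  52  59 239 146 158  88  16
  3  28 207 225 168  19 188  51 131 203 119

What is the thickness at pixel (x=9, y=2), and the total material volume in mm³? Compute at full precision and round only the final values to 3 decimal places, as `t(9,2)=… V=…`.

t(9,2)=2.974 V=171.925

span = t_max - t_min = 4.88 - 0.69 = 4.190
L(9,2) = 116, L_eff = 116/255 = 0.454902
t(9,2) = 4.88 - 4.190·0.454902 = 2.974
Σt over all 6·11 pixels = 451037/2125 ≈ 212.2527059
V = pitch²·Σt = 0.9²·451037/2125 = 171.925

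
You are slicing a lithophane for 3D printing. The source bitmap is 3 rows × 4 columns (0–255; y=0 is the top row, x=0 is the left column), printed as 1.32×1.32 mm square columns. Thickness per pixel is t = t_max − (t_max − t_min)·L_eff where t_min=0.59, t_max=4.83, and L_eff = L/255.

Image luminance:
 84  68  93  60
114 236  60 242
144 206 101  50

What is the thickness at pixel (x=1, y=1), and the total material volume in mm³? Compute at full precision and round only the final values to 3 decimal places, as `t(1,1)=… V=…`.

t(1,1)=0.906 V=58.749

span = t_max - t_min = 4.83 - 0.59 = 4.240
L(1,1) = 236, L_eff = 236/255 = 0.925490
t(1,1) = 4.83 - 4.240·0.925490 = 0.906
Σt over all 3·4 pixels = 71649/2125 ≈ 33.7171765
V = pitch²·Σt = 1.32²·71649/2125 = 58.749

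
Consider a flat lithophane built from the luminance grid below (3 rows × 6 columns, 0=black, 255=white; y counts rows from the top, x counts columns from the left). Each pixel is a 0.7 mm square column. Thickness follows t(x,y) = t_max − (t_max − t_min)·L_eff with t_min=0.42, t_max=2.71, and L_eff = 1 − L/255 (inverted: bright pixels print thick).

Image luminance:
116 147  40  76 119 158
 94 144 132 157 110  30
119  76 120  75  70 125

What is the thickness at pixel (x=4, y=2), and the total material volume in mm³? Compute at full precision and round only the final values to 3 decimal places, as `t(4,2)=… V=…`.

t(4,2)=1.049 V=12.100

span = t_max - t_min = 2.71 - 0.42 = 2.290
L(4,2) = 70, L_eff = 1 - 70/255 = 0.725490 (inverted)
t(4,2) = 2.71 - 2.290·0.725490 = 1.049
Σt over all 3·6 pixels = 52476/2125 ≈ 24.6945882
V = pitch²·Σt = 0.7²·52476/2125 = 12.100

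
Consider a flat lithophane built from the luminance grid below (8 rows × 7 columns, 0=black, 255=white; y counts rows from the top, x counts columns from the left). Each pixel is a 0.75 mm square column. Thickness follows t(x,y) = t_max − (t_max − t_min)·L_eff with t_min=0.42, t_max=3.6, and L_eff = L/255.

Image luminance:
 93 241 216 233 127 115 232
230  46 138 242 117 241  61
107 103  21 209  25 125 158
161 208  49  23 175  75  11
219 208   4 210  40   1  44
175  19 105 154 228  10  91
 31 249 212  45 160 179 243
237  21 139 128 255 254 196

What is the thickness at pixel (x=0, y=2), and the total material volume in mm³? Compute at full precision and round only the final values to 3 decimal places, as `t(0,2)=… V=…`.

t(0,2)=2.266 V=59.815

span = t_max - t_min = 3.6 - 0.42 = 3.180
L(0,2) = 107, L_eff = 107/255 = 0.419608
t(0,2) = 3.6 - 3.180·0.419608 = 2.266
Σt over all 8·7 pixels = 451933/4250 ≈ 106.3371765
V = pitch²·Σt = 0.75²·451933/4250 = 59.815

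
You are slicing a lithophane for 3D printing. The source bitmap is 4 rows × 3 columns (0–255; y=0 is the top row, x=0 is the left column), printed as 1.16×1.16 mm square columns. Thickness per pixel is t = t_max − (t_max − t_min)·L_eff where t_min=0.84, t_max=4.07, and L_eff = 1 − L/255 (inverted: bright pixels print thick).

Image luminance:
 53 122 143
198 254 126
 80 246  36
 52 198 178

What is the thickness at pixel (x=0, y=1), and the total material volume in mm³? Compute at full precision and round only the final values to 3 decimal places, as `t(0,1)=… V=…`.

span = t_max - t_min = 4.07 - 0.84 = 3.230
L(0,1) = 198, L_eff = 1 - 198/255 = 0.223529 (inverted)
t(0,1) = 4.07 - 3.230·0.223529 = 3.348
Σt over all 4·3 pixels = 31.436
V = pitch²·Σt = 1.16²·31.436 = 42.300

t(0,1)=3.348 V=42.300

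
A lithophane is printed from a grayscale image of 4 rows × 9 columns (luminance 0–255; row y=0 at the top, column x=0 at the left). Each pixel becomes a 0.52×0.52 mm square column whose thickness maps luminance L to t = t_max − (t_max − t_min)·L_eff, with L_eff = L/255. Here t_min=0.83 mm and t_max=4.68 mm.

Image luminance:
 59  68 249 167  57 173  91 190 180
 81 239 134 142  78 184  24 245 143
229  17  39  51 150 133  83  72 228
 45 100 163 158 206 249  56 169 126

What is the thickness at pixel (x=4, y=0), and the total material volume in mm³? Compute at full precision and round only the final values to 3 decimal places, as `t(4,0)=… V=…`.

span = t_max - t_min = 4.68 - 0.83 = 3.850
L(4,0) = 57, L_eff = 57/255 = 0.223529
t(4,0) = 4.68 - 3.850·0.223529 = 3.819
Σt over all 4·9 pixels = 245671/2550 ≈ 96.3415686
V = pitch²·Σt = 0.52²·245671/2550 = 26.051

t(4,0)=3.819 V=26.051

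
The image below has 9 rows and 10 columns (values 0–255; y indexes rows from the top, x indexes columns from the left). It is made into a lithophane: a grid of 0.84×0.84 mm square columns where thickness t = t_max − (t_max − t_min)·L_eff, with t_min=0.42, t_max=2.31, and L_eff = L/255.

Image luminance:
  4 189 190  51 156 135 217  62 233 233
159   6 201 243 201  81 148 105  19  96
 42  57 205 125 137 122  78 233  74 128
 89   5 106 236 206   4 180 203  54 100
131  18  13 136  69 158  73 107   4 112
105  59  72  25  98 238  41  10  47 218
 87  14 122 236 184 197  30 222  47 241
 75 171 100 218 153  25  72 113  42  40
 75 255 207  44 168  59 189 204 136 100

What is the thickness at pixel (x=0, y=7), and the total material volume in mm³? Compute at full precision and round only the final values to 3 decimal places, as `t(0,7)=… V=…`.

span = t_max - t_min = 2.31 - 0.42 = 1.890
L(0,7) = 75, L_eff = 75/255 = 0.294118
t(0,7) = 2.31 - 1.890·0.294118 = 1.754
Σt over all 9·10 pixels = 1094751/8500 ≈ 128.7942353
V = pitch²·Σt = 0.84²·1094751/8500 = 90.877

t(0,7)=1.754 V=90.877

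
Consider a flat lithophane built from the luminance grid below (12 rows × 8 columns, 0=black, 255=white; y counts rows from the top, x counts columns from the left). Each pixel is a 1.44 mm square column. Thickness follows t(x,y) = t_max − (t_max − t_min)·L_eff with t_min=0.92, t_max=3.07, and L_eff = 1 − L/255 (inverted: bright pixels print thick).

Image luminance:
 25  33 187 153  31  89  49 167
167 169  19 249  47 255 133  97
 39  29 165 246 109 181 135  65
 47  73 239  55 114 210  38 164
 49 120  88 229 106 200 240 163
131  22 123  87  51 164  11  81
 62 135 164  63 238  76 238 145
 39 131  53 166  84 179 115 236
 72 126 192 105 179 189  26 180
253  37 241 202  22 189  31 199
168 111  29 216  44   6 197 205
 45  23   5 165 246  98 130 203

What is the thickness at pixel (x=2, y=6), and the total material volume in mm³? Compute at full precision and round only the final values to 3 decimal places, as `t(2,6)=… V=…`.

span = t_max - t_min = 3.07 - 0.92 = 2.150
L(2,6) = 164, L_eff = 1 - 164/255 = 0.356863 (inverted)
t(2,6) = 3.07 - 2.150·0.356863 = 2.303
Σt over all 12·8 pixels = 481109/2550 ≈ 188.6701961
V = pitch²·Σt = 1.44²·481109/2550 = 391.227

t(2,6)=2.303 V=391.227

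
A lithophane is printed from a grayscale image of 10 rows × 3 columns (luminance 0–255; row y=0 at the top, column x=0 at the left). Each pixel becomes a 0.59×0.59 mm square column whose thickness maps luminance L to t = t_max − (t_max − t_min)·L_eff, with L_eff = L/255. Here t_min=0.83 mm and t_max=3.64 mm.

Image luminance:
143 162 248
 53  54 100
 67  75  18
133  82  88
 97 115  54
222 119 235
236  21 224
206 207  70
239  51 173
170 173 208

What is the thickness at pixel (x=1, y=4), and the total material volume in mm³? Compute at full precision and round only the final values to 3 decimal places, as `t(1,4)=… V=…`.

t(1,4)=2.373 V=22.504

span = t_max - t_min = 3.64 - 0.83 = 2.810
L(1,4) = 115, L_eff = 115/255 = 0.450980
t(1,4) = 3.64 - 2.810·0.450980 = 2.373
Σt over all 10·3 pixels = 1648517/25500 ≈ 64.6477255
V = pitch²·Σt = 0.59²·1648517/25500 = 22.504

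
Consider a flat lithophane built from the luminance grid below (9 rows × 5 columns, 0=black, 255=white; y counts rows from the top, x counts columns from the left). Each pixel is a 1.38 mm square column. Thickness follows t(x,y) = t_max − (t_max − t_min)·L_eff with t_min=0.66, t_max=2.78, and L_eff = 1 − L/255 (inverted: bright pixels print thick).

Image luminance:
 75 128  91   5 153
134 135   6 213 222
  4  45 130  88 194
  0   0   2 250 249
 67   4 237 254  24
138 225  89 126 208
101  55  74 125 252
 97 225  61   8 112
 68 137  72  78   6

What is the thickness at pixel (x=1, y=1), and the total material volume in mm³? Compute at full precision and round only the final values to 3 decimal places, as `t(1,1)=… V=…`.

t(1,1)=1.782 V=135.201

span = t_max - t_min = 2.78 - 0.66 = 2.120
L(1,1) = 135, L_eff = 1 - 135/255 = 0.470588 (inverted)
t(1,1) = 2.78 - 2.120·0.470588 = 1.782
Σt over all 9·5 pixels = 905177/12750 ≈ 70.9942745
V = pitch²·Σt = 1.38²·905177/12750 = 135.201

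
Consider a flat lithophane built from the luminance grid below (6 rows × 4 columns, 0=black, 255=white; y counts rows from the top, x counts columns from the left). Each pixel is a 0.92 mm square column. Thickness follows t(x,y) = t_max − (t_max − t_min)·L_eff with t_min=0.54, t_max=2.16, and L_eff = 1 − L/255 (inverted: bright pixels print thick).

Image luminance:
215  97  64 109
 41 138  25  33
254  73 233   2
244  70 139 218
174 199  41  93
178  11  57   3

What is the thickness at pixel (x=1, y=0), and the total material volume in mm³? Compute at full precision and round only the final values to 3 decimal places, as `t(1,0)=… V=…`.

span = t_max - t_min = 2.16 - 0.54 = 1.620
L(1,0) = 97, L_eff = 1 - 97/255 = 0.619608 (inverted)
t(1,0) = 2.16 - 1.620·0.619608 = 1.156
Σt over all 6·4 pixels = 128277/4250 ≈ 30.1828235
V = pitch²·Σt = 0.92²·128277/4250 = 25.547

t(1,0)=1.156 V=25.547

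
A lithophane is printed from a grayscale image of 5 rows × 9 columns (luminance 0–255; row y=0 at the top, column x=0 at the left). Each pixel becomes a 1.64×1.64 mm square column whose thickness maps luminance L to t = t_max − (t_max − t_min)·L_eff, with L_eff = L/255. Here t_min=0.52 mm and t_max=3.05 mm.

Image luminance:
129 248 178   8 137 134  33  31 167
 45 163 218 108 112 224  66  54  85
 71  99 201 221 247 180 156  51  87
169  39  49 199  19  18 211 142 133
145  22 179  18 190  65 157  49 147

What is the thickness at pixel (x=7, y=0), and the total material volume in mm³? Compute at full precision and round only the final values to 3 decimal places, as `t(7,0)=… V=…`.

t(7,0)=2.742 V=224.942

span = t_max - t_min = 3.05 - 0.52 = 2.530
L(7,0) = 31, L_eff = 31/255 = 0.121569
t(7,0) = 3.05 - 2.530·0.121569 = 2.742
Σt over all 5·9 pixels = 2132663/25500 ≈ 83.6338431
V = pitch²·Σt = 1.64²·2132663/25500 = 224.942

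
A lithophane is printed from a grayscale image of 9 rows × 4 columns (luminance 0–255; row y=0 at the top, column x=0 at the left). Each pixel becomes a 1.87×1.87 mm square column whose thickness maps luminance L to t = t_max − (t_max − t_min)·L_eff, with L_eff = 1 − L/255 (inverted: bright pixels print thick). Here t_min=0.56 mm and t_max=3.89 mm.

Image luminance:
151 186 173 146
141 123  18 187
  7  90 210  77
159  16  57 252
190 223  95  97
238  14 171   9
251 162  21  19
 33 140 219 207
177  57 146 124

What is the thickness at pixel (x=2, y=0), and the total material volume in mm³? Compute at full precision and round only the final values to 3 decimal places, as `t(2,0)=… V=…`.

span = t_max - t_min = 3.89 - 0.56 = 3.330
L(2,0) = 173, L_eff = 1 - 173/255 = 0.321569 (inverted)
t(2,0) = 3.89 - 3.330·0.321569 = 2.819
Σt over all 9·4 pixels = 340203/4250 ≈ 80.0477647
V = pitch²·Σt = 1.87²·340203/4250 = 279.919

t(2,0)=2.819 V=279.919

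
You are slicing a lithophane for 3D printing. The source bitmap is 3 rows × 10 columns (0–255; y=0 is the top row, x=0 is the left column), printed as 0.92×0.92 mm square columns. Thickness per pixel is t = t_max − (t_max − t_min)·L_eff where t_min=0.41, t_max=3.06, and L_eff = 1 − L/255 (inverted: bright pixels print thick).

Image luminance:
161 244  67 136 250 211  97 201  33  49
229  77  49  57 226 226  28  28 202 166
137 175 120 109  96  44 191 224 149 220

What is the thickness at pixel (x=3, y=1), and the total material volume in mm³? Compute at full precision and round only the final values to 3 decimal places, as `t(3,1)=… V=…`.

t(3,1)=1.002 V=47.371

span = t_max - t_min = 3.06 - 0.41 = 2.650
L(3,1) = 57, L_eff = 1 - 57/255 = 0.776471 (inverted)
t(3,1) = 3.06 - 2.650·0.776471 = 1.002
Σt over all 3·10 pixels = 71359/1275 ≈ 55.9678431
V = pitch²·Σt = 0.92²·71359/1275 = 47.371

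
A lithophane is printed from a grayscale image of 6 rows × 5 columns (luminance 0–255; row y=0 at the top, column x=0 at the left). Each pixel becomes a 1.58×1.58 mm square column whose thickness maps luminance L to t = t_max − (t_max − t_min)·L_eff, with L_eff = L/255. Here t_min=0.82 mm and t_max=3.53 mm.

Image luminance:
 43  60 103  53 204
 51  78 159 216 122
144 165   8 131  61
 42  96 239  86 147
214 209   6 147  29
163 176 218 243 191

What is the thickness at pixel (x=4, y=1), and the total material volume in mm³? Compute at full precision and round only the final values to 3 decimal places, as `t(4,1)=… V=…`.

span = t_max - t_min = 3.53 - 0.82 = 2.710
L(4,1) = 122, L_eff = 122/255 = 0.478431
t(4,1) = 3.53 - 2.710·0.478431 = 2.233
Σt over all 6·5 pixels = 278261/4250 ≈ 65.4731765
V = pitch²·Σt = 1.58²·278261/4250 = 163.447

t(4,1)=2.233 V=163.447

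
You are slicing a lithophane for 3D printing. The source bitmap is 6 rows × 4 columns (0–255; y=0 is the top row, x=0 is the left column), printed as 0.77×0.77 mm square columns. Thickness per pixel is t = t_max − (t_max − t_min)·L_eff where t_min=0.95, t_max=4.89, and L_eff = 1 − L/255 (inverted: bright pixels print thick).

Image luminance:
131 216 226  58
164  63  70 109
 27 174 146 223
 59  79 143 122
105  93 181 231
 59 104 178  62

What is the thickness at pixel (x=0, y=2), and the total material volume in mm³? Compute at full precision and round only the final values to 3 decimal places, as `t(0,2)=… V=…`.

t(0,2)=1.367 V=41.211

span = t_max - t_min = 4.89 - 0.95 = 3.940
L(0,2) = 27, L_eff = 1 - 27/255 = 0.894118 (inverted)
t(0,2) = 4.89 - 3.940·0.894118 = 1.367
Σt over all 6·4 pixels = 886231/12750 ≈ 69.5083137
V = pitch²·Σt = 0.77²·886231/12750 = 41.211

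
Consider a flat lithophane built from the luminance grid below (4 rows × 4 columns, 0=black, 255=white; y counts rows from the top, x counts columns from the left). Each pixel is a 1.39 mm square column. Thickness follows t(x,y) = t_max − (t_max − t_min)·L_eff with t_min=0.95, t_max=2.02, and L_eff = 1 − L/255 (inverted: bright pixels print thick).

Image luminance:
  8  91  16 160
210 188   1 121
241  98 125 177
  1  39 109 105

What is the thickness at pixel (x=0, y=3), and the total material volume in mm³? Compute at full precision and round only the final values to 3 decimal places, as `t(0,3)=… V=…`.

t(0,3)=0.954 V=43.069

span = t_max - t_min = 2.02 - 0.95 = 1.070
L(0,3) = 1, L_eff = 1 - 1/255 = 0.996078 (inverted)
t(0,3) = 2.02 - 1.070·0.996078 = 0.954
Σt over all 4·4 pixels = 56843/2550 ≈ 22.2913725
V = pitch²·Σt = 1.39²·56843/2550 = 43.069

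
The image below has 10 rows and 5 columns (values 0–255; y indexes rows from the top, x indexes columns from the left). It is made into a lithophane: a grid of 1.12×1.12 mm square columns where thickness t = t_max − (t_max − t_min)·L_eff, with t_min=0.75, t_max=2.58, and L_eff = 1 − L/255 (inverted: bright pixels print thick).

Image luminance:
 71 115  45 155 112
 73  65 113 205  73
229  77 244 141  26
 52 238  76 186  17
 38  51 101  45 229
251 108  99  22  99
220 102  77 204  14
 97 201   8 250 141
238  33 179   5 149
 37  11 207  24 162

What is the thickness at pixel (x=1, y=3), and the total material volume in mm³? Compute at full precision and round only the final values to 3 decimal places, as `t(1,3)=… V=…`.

span = t_max - t_min = 2.58 - 0.75 = 1.830
L(1,3) = 238, L_eff = 1 - 238/255 = 0.066667 (inverted)
t(1,3) = 2.58 - 1.830·0.066667 = 2.458
Σt over all 10·5 pixels = 133473/1700 ≈ 78.5135294
V = pitch²·Σt = 1.12²·133473/1700 = 98.487

t(1,3)=2.458 V=98.487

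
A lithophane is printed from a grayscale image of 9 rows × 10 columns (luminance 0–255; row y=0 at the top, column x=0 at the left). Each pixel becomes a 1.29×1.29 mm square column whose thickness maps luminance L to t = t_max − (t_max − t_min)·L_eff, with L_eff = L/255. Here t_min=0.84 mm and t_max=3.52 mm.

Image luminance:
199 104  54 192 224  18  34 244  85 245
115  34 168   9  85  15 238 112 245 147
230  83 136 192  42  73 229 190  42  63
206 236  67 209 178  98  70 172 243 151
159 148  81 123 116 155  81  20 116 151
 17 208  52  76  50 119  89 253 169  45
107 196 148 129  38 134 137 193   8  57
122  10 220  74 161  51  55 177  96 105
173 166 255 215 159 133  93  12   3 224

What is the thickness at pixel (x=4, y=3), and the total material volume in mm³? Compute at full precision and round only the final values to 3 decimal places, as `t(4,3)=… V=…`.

t(4,3)=1.649 V=328.578

span = t_max - t_min = 3.52 - 0.84 = 2.680
L(4,3) = 178, L_eff = 178/255 = 0.698039
t(4,3) = 3.52 - 2.680·0.698039 = 1.649
Σt over all 9·10 pixels = 74044/375 ≈ 197.4506667
V = pitch²·Σt = 1.29²·74044/375 = 328.578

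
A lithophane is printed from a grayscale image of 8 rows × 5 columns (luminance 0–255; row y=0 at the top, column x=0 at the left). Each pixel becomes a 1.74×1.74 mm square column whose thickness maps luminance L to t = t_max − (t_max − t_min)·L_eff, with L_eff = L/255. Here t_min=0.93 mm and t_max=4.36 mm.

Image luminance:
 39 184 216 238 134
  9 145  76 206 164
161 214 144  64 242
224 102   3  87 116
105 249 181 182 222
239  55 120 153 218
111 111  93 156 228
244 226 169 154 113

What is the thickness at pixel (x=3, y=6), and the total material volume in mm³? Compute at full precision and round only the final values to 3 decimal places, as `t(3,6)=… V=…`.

span = t_max - t_min = 4.36 - 0.93 = 3.430
L(3,6) = 156, L_eff = 156/255 = 0.611765
t(3,6) = 4.36 - 3.430·0.611765 = 2.262
Σt over all 8·5 pixels = 2355929/25500 ≈ 92.3893725
V = pitch²·Σt = 1.74²·2355929/25500 = 279.718

t(3,6)=2.262 V=279.718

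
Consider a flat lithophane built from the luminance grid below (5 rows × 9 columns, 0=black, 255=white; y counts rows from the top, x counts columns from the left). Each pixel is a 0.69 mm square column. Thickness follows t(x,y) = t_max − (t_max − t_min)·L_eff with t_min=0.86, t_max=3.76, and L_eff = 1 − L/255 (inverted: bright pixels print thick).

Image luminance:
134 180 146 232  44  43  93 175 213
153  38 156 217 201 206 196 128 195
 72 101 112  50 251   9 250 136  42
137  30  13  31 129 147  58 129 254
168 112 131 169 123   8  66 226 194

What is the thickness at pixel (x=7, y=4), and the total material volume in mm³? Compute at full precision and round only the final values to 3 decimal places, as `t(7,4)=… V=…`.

t(7,4)=3.430 V=50.360

span = t_max - t_min = 3.76 - 0.86 = 2.900
L(7,4) = 226, L_eff = 1 - 226/255 = 0.113725 (inverted)
t(7,4) = 3.76 - 2.900·0.113725 = 3.430
Σt over all 5·9 pixels = 89909/850 ≈ 105.7752941
V = pitch²·Σt = 0.69²·89909/850 = 50.360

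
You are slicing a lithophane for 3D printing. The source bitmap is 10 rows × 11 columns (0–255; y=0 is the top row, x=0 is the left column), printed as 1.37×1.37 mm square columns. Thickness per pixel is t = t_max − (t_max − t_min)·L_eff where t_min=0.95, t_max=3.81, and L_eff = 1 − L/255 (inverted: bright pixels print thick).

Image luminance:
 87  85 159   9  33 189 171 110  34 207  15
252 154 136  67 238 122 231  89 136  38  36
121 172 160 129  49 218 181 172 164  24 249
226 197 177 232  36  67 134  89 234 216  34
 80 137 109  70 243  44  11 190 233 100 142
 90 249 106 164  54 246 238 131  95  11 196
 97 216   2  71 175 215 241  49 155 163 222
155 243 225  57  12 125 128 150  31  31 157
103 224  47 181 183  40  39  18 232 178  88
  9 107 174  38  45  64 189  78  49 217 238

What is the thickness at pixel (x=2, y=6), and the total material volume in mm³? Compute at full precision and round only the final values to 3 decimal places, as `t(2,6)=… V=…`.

span = t_max - t_min = 3.81 - 0.95 = 2.860
L(2,6) = 2, L_eff = 1 - 2/255 = 0.992157 (inverted)
t(2,6) = 3.81 - 2.860·0.992157 = 0.972
Σt over all 10·11 pixels = 1687136/6375 ≈ 264.6487843
V = pitch²·Σt = 1.37²·1687136/6375 = 496.719

t(2,6)=0.972 V=496.719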